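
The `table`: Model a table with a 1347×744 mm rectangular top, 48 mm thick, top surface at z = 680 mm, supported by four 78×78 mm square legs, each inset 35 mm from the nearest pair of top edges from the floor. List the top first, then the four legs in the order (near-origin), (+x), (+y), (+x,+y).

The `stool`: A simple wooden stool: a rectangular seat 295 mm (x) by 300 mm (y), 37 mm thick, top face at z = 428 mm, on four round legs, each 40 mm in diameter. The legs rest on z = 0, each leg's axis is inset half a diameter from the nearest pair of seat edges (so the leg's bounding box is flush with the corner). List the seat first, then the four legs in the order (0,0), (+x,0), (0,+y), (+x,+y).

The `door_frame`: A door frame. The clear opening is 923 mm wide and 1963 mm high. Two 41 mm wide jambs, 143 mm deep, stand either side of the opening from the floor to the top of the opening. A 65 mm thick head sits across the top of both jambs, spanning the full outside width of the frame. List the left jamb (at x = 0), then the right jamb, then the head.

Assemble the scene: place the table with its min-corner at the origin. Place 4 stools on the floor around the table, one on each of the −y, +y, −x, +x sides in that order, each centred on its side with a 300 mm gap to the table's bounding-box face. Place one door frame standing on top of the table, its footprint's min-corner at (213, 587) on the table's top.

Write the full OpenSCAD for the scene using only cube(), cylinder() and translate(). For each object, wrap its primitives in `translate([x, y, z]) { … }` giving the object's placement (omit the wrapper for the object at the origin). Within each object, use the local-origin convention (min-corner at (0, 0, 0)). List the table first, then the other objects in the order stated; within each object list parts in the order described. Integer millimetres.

translate([0, 0, 632]) cube([1347, 744, 48]);
translate([35, 35, 0]) cube([78, 78, 632]);
translate([1234, 35, 0]) cube([78, 78, 632]);
translate([35, 631, 0]) cube([78, 78, 632]);
translate([1234, 631, 0]) cube([78, 78, 632]);
translate([526, -600, 0]) {
  translate([0, 0, 391]) cube([295, 300, 37]);
  translate([20, 20, 0]) cylinder(h = 391, r = 20);
  translate([275, 20, 0]) cylinder(h = 391, r = 20);
  translate([20, 280, 0]) cylinder(h = 391, r = 20);
  translate([275, 280, 0]) cylinder(h = 391, r = 20);
}
translate([526, 1044, 0]) {
  translate([0, 0, 391]) cube([295, 300, 37]);
  translate([20, 20, 0]) cylinder(h = 391, r = 20);
  translate([275, 20, 0]) cylinder(h = 391, r = 20);
  translate([20, 280, 0]) cylinder(h = 391, r = 20);
  translate([275, 280, 0]) cylinder(h = 391, r = 20);
}
translate([-595, 222, 0]) {
  translate([0, 0, 391]) cube([295, 300, 37]);
  translate([20, 20, 0]) cylinder(h = 391, r = 20);
  translate([275, 20, 0]) cylinder(h = 391, r = 20);
  translate([20, 280, 0]) cylinder(h = 391, r = 20);
  translate([275, 280, 0]) cylinder(h = 391, r = 20);
}
translate([1647, 222, 0]) {
  translate([0, 0, 391]) cube([295, 300, 37]);
  translate([20, 20, 0]) cylinder(h = 391, r = 20);
  translate([275, 20, 0]) cylinder(h = 391, r = 20);
  translate([20, 280, 0]) cylinder(h = 391, r = 20);
  translate([275, 280, 0]) cylinder(h = 391, r = 20);
}
translate([213, 587, 680]) {
  cube([41, 143, 1963]);
  translate([964, 0, 0]) cube([41, 143, 1963]);
  translate([0, 0, 1963]) cube([1005, 143, 65]);
}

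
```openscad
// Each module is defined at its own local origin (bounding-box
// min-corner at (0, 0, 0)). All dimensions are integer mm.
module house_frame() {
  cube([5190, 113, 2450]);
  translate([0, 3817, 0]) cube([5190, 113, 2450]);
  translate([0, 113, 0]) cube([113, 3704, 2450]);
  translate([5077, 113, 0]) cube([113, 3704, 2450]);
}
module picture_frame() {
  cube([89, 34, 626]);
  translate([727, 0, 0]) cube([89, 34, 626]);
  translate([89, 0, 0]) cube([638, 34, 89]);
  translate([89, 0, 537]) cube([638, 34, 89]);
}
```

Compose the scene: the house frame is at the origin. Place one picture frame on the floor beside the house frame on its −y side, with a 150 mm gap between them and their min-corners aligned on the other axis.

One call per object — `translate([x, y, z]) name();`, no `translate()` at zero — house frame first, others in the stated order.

house_frame();
translate([0, -184, 0]) picture_frame();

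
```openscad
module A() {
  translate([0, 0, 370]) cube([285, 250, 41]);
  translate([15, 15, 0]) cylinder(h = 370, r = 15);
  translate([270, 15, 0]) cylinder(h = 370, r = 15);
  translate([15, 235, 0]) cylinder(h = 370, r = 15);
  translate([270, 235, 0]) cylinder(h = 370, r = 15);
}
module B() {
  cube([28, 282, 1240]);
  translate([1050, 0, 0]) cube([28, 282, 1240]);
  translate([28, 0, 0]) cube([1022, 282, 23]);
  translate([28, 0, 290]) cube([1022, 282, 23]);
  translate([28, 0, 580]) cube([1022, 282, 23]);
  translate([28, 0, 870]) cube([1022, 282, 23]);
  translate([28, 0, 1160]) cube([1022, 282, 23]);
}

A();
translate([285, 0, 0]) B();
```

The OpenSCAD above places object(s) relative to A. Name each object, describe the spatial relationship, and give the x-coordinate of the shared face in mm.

A is a stool. B is a bookshelf. The bookshelf is against the stool's +x side, with their −y faces flush. The x-coordinate of the shared face is 285 mm.

The stool's +x face and the bookshelf's −x face are both at x = 285 mm.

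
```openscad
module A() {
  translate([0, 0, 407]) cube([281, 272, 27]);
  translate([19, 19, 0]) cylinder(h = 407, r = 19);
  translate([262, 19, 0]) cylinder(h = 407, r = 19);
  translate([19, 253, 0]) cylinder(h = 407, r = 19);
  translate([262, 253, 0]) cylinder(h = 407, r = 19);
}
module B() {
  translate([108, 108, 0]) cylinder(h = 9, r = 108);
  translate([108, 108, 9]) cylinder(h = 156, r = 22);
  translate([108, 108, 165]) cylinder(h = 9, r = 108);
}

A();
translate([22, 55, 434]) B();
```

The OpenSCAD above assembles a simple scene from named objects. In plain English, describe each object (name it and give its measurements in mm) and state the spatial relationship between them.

A is a simple wooden stool: a rectangular seat 281 mm (x) by 272 mm (y), 27 mm thick, top face at z = 434 mm, on four round legs, each 38 mm in diameter. The legs rest on z = 0, each leg's axis is inset half a diameter from the nearest pair of seat edges (so the leg's bounding box is flush with the corner).

B is a spool: two coaxial disc flanges of radius 108 mm and thickness 9 mm, joined by a core cylinder of radius 22 mm and height 156 mm. The lower flange rests on z = 0 and the three cylinders share a vertical axis.

The spool is on top of the stool.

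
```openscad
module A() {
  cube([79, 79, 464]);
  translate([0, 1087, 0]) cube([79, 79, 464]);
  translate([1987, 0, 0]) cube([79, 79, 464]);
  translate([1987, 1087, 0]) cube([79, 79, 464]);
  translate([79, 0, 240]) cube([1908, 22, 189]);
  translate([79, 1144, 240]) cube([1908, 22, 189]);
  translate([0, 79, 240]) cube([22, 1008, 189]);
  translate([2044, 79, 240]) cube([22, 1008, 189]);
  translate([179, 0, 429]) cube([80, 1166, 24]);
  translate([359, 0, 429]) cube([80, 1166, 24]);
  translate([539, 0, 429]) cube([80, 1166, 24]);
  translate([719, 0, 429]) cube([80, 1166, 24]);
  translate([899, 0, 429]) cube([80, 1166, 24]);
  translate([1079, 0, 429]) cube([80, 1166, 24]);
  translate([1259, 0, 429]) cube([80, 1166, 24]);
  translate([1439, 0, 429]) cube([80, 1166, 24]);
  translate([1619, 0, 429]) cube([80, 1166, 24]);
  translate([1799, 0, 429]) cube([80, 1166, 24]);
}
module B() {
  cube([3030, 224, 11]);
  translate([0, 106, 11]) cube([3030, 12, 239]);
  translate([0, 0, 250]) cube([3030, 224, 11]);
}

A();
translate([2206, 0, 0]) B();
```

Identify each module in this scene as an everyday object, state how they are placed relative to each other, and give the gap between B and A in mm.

The I-beam's nearest face is 140 mm from the bed frame's +x face.

A is a bed frame. B is an I-beam. The I-beam is on the floor beside the bed frame on its +x side. The gap between the I-beam and the bed frame is 140 mm.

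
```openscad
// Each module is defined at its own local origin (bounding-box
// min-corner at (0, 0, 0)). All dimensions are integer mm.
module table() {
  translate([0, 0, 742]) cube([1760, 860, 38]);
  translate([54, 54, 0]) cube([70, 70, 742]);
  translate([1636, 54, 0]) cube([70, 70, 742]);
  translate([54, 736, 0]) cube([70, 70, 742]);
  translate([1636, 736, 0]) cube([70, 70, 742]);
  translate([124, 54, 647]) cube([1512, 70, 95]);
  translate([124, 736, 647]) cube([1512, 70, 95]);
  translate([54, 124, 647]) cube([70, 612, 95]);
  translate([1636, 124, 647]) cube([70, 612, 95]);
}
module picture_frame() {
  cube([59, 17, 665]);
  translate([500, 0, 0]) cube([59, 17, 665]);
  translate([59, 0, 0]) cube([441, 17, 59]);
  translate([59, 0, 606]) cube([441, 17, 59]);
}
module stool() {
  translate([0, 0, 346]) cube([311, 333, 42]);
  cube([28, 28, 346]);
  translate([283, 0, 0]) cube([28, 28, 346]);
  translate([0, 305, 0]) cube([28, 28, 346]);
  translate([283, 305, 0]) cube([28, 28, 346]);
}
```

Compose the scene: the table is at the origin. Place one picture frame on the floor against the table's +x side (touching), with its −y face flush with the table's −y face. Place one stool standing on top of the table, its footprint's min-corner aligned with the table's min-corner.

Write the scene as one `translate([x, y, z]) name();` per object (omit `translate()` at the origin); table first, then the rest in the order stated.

table();
translate([1760, 0, 0]) picture_frame();
translate([0, 0, 780]) stool();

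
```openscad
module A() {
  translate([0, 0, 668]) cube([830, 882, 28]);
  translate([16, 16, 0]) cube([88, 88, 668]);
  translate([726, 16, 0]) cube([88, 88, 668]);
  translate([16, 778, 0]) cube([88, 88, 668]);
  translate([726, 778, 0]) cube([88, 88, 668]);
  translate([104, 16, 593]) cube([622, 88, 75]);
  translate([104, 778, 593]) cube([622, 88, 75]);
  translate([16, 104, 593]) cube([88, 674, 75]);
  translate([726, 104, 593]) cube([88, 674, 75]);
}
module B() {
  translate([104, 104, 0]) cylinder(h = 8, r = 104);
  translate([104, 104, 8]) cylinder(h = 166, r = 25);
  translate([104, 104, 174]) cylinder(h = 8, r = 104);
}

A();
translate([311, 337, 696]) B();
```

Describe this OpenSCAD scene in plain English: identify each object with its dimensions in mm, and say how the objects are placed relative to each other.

A is a rectangular dining table. The top is 830×882×28 mm with its upper surface at z = 696 mm. It stands on four 88×88 mm square legs, each inset 16 mm from the nearest pair of top edges, running from the floor to the underside of the top. Four apron rails, 88 mm thick and 75 mm tall, run between adjacent legs with their top edges flush with the underside of the top and their outer faces flush with the legs' outer faces.

B is a spool: two coaxial disc flanges of radius 104 mm and thickness 8 mm, joined by a core cylinder of radius 25 mm and height 166 mm. The lower flange rests on z = 0 and the three cylinders share a vertical axis.

The spool is on top of the table, centred.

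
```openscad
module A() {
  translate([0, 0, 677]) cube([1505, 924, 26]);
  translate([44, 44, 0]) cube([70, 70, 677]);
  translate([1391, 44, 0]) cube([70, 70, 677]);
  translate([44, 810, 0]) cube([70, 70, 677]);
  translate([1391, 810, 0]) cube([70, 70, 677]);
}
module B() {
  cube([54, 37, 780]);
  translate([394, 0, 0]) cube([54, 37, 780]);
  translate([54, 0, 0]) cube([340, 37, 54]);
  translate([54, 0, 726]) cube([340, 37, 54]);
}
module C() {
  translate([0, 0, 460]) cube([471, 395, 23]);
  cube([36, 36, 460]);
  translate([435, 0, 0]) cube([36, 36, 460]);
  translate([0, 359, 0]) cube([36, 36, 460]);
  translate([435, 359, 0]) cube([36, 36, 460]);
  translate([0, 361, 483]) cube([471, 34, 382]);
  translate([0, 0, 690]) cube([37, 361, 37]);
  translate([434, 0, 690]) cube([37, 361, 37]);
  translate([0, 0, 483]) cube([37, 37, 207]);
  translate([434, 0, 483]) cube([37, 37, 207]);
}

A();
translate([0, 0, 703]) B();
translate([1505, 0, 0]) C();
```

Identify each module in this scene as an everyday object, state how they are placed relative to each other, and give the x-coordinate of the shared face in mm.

The table's +x face and the chair's −x face are both at x = 1505 mm.

A is a table. B is a picture frame. C is a chair. The picture frame is on top of the table. The chair is against the table's +x side, with their −y faces flush. The x-coordinate of the shared face is 1505 mm.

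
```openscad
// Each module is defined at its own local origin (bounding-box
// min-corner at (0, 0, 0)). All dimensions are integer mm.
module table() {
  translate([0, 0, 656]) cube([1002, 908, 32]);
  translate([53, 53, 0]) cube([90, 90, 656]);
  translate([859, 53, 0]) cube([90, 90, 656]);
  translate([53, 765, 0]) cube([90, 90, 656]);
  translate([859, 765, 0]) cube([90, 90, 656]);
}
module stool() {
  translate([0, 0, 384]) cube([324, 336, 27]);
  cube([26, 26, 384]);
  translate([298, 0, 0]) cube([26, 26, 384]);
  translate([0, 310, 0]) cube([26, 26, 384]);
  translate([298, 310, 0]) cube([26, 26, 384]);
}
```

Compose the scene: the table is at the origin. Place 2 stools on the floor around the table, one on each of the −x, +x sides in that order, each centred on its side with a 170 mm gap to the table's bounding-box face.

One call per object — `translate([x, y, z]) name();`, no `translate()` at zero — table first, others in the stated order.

table();
translate([-494, 286, 0]) stool();
translate([1172, 286, 0]) stool();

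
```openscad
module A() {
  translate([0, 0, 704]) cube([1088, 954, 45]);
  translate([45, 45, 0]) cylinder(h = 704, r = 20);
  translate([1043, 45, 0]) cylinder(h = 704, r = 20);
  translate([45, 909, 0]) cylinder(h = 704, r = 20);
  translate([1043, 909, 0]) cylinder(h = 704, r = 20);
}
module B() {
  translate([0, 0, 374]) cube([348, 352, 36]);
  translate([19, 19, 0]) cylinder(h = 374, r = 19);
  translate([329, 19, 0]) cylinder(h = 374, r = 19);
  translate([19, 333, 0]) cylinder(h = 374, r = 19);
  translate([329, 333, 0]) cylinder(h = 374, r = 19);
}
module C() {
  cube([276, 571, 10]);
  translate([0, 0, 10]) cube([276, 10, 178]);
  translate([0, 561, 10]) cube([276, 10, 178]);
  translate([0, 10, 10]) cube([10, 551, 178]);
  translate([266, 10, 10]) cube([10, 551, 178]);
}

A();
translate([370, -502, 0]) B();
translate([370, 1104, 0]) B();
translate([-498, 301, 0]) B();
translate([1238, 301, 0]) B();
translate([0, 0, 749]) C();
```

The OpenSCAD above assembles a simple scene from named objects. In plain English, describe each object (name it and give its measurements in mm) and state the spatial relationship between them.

A is a table: top 1088 mm (x) × 954 mm (y), 45 mm thick, upper face at z = 749 mm, on four round legs of 40 mm diameter, each leg's bounding box inset 25 mm from the nearest pair of top edges, running from z = 0 to the bottom of the top.

B is a simple wooden stool: a rectangular seat 348 mm (x) by 352 mm (y), 36 mm thick, top face at z = 410 mm, on four round legs, each 38 mm in diameter. The legs rest on z = 0, each leg's axis is inset half a diameter from the nearest pair of seat edges (so the leg's bounding box is flush with the corner).

C is an open storage box with external size 276×571×188 mm and wall thickness 10 mm (the base is also 10 mm thick). The base covers the whole footprint; the four walls stand on the base, with the y-facing walls full-width and the x-facing walls fitting between their inner faces.

Four stools sit around the table at the −y, +y, −x, +x sides. The open box is on top of the table.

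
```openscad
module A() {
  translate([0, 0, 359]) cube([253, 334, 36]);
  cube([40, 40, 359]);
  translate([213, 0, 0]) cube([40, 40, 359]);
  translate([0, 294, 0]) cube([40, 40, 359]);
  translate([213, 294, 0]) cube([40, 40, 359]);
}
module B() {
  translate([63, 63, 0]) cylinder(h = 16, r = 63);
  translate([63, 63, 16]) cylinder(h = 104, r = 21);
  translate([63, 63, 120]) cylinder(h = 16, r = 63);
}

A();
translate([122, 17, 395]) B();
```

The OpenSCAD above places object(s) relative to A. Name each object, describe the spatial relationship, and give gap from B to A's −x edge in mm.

A is a stool. B is a spool. The spool is on top of the stool. The gap from the spool to the stool's −x edge is 122 mm.

The spool's min-x is at 122; the stool's min-x is 0; gap = 122 mm.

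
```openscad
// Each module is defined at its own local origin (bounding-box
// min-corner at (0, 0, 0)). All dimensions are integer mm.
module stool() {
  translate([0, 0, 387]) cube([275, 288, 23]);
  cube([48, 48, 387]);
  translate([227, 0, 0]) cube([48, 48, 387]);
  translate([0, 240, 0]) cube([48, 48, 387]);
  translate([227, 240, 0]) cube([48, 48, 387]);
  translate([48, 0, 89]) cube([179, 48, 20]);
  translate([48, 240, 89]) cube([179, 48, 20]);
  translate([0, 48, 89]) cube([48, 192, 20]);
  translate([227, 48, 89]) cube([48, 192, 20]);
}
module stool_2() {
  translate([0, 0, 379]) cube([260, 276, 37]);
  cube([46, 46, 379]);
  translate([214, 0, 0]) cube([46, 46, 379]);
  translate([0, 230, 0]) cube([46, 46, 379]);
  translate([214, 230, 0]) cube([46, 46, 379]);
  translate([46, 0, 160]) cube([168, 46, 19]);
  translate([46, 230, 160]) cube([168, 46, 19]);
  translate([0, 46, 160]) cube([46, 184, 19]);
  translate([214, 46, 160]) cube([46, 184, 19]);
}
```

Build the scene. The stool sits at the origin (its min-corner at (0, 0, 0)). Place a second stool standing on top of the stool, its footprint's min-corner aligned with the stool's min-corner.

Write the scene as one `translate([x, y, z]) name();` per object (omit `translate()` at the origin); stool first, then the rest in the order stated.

stool();
translate([0, 0, 410]) stool_2();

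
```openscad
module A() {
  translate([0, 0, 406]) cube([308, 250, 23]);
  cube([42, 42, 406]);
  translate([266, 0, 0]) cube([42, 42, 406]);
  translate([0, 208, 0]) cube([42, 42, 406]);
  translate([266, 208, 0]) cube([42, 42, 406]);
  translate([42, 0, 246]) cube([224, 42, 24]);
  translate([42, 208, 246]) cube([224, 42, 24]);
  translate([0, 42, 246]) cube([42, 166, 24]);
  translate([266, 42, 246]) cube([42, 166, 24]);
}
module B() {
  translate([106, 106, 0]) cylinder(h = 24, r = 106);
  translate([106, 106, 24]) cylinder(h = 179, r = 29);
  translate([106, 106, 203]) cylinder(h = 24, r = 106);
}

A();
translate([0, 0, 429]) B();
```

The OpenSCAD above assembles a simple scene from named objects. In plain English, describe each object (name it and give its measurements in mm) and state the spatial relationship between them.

A is a four-legged stool. The seat is a 308×250×23 mm slab whose top surface is at z = 429 mm; four square legs, each 42×42 mm in cross-section, run from the floor (z = 0) to the underside of the seat, each flush with a corner of the seat. Four stretchers, 42 mm wide and 24 mm tall, connect adjacent legs with their undersides at z = 246 mm, each running between the inner faces of the legs it joins and aligned with the legs' outer faces on the other axis.

B is a spool: two coaxial disc flanges of radius 106 mm and thickness 24 mm, joined by a core cylinder of radius 29 mm and height 179 mm. The lower flange rests on z = 0 and the three cylinders share a vertical axis.

The spool is on top of the stool.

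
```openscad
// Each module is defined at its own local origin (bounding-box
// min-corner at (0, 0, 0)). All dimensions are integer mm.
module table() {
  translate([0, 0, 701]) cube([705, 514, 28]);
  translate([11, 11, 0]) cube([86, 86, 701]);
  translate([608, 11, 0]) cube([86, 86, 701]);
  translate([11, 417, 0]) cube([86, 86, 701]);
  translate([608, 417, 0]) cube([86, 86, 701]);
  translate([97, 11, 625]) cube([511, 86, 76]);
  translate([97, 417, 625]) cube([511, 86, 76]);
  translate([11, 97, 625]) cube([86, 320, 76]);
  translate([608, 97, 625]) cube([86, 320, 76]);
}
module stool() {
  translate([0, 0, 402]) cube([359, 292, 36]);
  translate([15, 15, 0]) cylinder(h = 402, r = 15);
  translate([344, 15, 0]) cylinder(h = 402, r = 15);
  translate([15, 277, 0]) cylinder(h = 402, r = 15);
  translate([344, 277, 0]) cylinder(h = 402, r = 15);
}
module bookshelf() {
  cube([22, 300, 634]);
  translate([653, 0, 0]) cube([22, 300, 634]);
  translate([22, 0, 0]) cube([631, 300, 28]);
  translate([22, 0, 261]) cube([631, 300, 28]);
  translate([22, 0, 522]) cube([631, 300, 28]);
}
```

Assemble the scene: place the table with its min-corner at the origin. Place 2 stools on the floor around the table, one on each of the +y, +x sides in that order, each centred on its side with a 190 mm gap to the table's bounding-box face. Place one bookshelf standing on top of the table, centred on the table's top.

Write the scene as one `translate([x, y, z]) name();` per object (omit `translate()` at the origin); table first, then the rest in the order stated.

table();
translate([173, 704, 0]) stool();
translate([895, 111, 0]) stool();
translate([15, 107, 729]) bookshelf();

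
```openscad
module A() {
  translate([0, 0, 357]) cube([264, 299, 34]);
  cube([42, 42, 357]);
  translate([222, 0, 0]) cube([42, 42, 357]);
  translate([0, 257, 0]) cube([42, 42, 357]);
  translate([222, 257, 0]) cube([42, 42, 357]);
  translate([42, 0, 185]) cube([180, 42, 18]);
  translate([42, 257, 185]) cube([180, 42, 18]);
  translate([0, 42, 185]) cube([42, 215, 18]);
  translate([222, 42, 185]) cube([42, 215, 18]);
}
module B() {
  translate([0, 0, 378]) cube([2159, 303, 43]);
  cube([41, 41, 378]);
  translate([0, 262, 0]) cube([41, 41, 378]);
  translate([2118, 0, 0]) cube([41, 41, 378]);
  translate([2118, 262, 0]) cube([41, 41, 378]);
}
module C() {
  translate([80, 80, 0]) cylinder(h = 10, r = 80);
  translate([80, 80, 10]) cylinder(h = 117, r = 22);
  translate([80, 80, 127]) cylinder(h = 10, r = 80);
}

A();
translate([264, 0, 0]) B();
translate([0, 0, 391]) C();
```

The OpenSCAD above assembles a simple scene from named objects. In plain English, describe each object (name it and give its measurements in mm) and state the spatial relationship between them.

A is a simple wooden stool: a rectangular seat 264 mm (x) by 299 mm (y), 34 mm thick, top face at z = 391 mm, on four square legs, each 42×42 mm in cross-section. The legs rest on z = 0, each flush with a corner of the seat. Four stretchers, 42 mm wide and 18 mm tall, connect adjacent legs with their undersides at z = 185 mm, each running between the inner faces of the legs it joins and aligned with the legs' outer faces on the other axis.

B is a bench: a 2159×303 mm seat slab, 43 mm thick, top at z = 421 mm, on four 41×41 mm square legs flush with the seat corners and standing on z = 0.

C is a spool: two coaxial disc flanges of radius 80 mm and thickness 10 mm, joined by a core cylinder of radius 22 mm and height 117 mm. The lower flange rests on z = 0 and the three cylinders share a vertical axis.

The bench is against the stool's +x side, with their −y faces flush. The spool is on top of the stool.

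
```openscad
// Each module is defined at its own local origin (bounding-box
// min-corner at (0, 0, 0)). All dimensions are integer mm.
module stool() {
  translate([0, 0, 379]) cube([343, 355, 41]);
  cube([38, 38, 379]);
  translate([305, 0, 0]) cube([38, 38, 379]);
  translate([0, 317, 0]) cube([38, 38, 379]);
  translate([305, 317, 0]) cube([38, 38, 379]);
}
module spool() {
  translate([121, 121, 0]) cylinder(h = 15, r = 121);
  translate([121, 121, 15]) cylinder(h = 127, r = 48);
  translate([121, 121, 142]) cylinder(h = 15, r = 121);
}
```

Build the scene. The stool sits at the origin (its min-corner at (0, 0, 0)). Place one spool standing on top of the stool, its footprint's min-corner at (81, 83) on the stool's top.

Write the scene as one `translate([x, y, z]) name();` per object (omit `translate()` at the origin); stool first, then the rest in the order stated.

stool();
translate([81, 83, 420]) spool();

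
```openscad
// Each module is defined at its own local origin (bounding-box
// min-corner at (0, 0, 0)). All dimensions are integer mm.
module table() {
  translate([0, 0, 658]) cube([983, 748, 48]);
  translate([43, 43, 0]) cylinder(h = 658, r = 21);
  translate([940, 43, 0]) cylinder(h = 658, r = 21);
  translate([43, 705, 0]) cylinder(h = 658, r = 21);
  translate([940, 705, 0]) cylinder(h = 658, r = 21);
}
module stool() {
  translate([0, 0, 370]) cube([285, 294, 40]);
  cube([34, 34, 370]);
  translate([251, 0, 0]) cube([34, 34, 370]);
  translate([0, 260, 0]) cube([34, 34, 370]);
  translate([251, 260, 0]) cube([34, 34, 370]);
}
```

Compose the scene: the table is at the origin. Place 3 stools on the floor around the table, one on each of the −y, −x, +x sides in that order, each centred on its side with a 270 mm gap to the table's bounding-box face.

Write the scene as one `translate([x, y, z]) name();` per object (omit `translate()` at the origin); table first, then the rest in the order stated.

table();
translate([349, -564, 0]) stool();
translate([-555, 227, 0]) stool();
translate([1253, 227, 0]) stool();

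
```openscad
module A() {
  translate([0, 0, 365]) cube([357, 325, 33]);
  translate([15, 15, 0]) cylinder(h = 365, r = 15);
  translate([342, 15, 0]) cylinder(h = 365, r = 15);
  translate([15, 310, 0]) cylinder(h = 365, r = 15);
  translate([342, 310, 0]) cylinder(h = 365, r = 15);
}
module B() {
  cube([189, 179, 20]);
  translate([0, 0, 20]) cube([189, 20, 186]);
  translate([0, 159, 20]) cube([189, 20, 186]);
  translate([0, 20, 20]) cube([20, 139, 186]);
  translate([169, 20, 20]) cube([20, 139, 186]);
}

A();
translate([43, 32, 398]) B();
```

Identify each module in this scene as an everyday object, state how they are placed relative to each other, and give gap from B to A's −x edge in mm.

A is a stool. B is an open box. The open box is on top of the stool. The gap from the open box to the stool's −x edge is 43 mm.

The open box's min-x is at 43; the stool's min-x is 0; gap = 43 mm.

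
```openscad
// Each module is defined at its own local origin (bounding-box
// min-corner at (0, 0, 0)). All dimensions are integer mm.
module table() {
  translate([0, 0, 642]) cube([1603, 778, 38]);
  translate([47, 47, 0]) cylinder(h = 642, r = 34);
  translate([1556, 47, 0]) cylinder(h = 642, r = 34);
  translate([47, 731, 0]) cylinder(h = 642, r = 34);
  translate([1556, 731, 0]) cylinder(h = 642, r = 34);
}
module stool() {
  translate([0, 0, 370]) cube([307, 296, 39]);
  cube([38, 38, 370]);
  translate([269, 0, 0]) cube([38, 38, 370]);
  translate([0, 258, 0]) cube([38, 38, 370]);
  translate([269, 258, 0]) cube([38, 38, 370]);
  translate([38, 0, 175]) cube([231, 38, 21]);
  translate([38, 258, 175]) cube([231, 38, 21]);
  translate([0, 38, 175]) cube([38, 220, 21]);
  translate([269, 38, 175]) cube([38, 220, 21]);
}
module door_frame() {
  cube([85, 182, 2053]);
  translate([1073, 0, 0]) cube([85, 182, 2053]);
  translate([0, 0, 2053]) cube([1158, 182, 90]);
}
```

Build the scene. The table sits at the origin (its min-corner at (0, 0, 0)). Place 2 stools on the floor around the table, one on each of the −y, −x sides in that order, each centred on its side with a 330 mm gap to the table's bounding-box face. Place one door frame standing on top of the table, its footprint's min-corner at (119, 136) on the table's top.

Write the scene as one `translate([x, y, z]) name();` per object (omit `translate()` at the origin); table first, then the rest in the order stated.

table();
translate([648, -626, 0]) stool();
translate([-637, 241, 0]) stool();
translate([119, 136, 680]) door_frame();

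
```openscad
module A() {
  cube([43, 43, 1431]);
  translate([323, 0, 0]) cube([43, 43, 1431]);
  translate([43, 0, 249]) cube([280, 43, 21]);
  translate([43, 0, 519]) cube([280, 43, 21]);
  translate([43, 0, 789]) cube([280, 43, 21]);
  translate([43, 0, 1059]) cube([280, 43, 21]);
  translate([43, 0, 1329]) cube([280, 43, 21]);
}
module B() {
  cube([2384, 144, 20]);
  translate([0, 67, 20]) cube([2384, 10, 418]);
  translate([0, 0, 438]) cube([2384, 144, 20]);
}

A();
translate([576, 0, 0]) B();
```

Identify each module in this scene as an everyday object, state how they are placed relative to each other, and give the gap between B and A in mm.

A is a ladder. B is an I-beam. The I-beam is on the floor beside the ladder on its +x side. The gap between the I-beam and the ladder is 210 mm.

The I-beam's nearest face is 210 mm from the ladder's +x face.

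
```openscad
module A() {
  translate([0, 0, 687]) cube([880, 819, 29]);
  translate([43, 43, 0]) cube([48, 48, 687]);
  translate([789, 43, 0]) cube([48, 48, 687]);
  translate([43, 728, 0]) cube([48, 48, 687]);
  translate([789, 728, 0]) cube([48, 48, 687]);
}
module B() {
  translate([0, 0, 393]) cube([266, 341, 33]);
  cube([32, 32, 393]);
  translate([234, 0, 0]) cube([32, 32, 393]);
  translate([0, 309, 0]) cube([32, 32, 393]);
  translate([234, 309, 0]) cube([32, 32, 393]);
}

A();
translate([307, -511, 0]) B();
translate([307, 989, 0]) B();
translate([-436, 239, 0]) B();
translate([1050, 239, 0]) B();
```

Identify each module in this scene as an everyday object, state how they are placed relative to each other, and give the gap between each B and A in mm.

A is a table. B is a stool. Four stools sit around the table at the −y, +y, −x, +x sides. The gap between each stool and the table is 170 mm.

Each stool's nearest face is 170 mm from the table's bounding box.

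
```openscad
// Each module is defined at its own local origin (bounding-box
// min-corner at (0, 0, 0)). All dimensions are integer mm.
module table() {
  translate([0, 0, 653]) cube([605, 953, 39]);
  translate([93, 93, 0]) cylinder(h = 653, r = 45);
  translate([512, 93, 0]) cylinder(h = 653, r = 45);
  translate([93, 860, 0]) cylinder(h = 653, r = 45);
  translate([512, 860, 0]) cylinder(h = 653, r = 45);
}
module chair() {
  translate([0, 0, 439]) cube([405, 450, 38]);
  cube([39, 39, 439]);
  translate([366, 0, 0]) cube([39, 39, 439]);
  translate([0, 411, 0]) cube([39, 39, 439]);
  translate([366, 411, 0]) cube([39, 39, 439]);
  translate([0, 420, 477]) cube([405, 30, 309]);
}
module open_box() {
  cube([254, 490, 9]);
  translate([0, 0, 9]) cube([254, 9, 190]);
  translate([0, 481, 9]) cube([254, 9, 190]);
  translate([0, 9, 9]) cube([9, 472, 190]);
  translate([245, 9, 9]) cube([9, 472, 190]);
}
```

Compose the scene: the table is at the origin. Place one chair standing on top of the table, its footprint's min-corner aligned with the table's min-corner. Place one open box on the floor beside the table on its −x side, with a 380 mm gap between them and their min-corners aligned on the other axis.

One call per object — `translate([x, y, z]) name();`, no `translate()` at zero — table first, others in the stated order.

table();
translate([0, 0, 692]) chair();
translate([-634, 0, 0]) open_box();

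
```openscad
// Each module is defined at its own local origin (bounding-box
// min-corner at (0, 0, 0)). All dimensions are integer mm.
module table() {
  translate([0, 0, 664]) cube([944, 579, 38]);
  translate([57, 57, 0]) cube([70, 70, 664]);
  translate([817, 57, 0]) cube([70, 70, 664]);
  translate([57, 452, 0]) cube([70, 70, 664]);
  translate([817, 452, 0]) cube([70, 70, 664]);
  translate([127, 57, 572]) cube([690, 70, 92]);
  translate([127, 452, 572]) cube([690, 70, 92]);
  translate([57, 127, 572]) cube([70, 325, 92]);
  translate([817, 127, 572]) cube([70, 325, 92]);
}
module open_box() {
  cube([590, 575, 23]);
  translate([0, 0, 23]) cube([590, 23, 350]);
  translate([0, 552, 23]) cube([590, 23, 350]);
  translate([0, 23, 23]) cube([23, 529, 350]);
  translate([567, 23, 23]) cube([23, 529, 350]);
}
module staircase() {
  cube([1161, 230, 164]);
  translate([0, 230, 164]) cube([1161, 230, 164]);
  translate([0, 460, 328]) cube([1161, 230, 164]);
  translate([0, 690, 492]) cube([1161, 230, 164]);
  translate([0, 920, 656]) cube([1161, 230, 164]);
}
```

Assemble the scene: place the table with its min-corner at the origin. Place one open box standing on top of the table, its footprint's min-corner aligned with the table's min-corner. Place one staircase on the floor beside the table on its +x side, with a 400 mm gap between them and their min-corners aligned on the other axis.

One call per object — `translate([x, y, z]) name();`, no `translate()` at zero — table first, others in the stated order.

table();
translate([0, 0, 702]) open_box();
translate([1344, 0, 0]) staircase();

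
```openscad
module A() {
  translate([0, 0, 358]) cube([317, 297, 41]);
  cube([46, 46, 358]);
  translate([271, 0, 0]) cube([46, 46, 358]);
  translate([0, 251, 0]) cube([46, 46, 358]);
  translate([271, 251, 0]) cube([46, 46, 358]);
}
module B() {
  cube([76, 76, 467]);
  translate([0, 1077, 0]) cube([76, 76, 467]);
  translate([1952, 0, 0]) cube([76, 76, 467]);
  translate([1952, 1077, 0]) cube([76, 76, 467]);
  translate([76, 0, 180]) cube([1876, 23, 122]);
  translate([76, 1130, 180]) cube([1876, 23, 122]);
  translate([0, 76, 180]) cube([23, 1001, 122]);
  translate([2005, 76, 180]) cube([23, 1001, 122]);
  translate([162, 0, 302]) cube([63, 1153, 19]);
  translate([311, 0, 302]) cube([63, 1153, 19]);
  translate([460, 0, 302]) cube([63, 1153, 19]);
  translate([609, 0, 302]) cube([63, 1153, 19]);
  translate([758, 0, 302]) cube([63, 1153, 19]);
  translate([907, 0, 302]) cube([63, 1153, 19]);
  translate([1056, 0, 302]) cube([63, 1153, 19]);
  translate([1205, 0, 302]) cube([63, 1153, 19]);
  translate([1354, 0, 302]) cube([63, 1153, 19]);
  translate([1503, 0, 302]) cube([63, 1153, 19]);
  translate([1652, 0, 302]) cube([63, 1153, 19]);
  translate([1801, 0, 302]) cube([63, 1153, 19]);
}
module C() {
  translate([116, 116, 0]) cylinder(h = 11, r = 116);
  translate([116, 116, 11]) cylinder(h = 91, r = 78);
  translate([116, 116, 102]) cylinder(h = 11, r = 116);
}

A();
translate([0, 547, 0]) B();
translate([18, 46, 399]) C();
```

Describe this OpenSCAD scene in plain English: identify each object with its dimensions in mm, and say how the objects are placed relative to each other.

A is a four-legged stool. The seat is 317×297 mm, 41 mm thick, top at z = 399 mm. It stands on four square legs, each 46×46 mm in cross-section, from z = 0 to the seat underside, each flush with a corner of the seat.

B is a bed frame 2028 mm long (x) by 1153 mm wide (y). Four 76×76 mm corner posts, 467 mm tall, at the corners of the footprint. Four rails of 23 mm thickness and 122 mm height run between adjacent posts with their undersides at z = 180 mm, their outer faces flush with the outside of the frame (the two x-running rails run between the posts' inner faces; the two y-running rails run between the posts' inner faces). 12 slats, each 63 mm wide (x) and 19 mm thick, lie across the top of the two x-running rails, running the full 1153 mm width of the frame in y; the slats are evenly spaced along x between the inner faces of the end posts with equal gaps (rounded down to the nearest mm) at the −x end and between each pair — any rounding remainder accumulates at the +x end.

C is a spool: two coaxial disc flanges of radius 116 mm and thickness 11 mm, joined by a core cylinder of radius 78 mm and height 91 mm. The lower flange rests on z = 0 and the three cylinders share a vertical axis.

The bed frame is on the floor beside the stool on its +y side. The spool is on top of the stool.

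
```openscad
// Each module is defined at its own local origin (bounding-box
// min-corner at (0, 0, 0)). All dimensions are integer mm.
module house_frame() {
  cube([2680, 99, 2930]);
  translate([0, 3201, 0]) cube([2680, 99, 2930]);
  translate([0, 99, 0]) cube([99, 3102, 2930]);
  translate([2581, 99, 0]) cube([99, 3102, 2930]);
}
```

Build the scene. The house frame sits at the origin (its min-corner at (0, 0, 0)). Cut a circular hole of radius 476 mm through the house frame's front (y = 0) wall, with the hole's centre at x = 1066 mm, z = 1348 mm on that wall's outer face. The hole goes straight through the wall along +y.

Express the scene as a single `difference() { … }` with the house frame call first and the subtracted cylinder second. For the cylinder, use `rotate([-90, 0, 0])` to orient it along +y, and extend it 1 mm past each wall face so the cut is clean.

difference() {
  house_frame();
  translate([1066, -1, 1348]) rotate([-90, 0, 0]) cylinder(h = 101, r = 476);
}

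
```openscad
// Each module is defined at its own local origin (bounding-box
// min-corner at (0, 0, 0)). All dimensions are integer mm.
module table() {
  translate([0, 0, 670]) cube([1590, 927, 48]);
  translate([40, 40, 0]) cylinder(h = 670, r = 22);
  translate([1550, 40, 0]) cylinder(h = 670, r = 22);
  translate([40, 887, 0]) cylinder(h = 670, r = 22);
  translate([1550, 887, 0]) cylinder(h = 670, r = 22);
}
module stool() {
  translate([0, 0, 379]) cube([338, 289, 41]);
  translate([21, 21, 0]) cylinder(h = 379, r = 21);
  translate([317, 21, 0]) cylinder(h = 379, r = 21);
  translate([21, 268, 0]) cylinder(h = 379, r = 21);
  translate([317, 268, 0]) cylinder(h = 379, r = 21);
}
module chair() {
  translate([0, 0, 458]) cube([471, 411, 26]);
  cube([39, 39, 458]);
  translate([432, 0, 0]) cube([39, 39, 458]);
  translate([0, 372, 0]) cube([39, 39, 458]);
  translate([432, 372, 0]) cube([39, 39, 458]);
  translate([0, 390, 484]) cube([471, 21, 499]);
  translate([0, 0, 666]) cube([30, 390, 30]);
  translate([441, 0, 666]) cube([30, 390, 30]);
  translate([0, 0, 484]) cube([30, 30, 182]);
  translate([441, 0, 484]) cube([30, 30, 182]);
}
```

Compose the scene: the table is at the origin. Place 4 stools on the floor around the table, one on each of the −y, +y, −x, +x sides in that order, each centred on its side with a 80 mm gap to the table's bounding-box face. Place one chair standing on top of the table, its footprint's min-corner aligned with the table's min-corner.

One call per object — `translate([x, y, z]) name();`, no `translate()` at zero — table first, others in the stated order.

table();
translate([626, -369, 0]) stool();
translate([626, 1007, 0]) stool();
translate([-418, 319, 0]) stool();
translate([1670, 319, 0]) stool();
translate([0, 0, 718]) chair();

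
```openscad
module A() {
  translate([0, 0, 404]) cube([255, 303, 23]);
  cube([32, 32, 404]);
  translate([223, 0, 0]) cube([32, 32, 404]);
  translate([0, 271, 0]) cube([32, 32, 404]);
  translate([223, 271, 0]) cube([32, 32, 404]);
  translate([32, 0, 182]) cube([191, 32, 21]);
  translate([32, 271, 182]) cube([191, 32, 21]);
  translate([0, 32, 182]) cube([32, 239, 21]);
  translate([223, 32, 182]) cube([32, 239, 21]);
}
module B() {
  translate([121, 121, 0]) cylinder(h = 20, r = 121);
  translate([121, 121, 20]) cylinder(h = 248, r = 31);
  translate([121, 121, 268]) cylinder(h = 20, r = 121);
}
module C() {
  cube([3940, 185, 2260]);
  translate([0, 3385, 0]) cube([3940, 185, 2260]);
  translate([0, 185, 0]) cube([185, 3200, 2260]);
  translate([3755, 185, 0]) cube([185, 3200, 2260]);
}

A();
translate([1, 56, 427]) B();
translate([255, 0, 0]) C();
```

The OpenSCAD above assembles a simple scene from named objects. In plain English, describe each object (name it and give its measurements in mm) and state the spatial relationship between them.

A is a simple wooden stool: a rectangular seat 255 mm (x) by 303 mm (y), 23 mm thick, top face at z = 427 mm, on four square legs, each 32×32 mm in cross-section. The legs rest on z = 0, each flush with a corner of the seat. Four stretchers, 32 mm wide and 21 mm tall, connect adjacent legs with their undersides at z = 182 mm, each running between the inner faces of the legs it joins and aligned with the legs' outer faces on the other axis.

B is a spool: two coaxial disc flanges of radius 121 mm and thickness 20 mm, joined by a core cylinder of radius 31 mm and height 248 mm. The lower flange rests on z = 0 and the three cylinders share a vertical axis.

C is the wall frame of a small rectangular building: four walls, each 2260 mm tall and 185 mm thick, enclosing a footprint 3940 mm (x) by 3570 mm (y) outside-to-outside, with no floor or roof. The front and back walls (the −y and +y sides) span the full width; the two side walls fit between them.

The spool is on top of the stool. The house frame is against the stool's +x side, with their −y faces flush.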